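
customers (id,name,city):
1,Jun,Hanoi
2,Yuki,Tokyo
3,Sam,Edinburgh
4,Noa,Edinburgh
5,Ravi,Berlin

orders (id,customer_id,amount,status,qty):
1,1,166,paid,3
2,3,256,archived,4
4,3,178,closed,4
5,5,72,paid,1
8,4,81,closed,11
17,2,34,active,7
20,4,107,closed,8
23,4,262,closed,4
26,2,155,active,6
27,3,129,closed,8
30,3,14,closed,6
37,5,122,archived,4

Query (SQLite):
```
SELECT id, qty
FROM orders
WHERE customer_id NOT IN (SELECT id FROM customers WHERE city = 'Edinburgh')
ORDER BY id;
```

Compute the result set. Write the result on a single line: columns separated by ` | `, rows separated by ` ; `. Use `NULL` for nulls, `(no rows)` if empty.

Inner query: customers.id where city = 'Edinburgh'.
Outer: keep orders rows whose customer_id is not in that set.
Inner query → {3, 4}

1 | 3 ; 5 | 1 ; 17 | 7 ; 26 | 6 ; 37 | 4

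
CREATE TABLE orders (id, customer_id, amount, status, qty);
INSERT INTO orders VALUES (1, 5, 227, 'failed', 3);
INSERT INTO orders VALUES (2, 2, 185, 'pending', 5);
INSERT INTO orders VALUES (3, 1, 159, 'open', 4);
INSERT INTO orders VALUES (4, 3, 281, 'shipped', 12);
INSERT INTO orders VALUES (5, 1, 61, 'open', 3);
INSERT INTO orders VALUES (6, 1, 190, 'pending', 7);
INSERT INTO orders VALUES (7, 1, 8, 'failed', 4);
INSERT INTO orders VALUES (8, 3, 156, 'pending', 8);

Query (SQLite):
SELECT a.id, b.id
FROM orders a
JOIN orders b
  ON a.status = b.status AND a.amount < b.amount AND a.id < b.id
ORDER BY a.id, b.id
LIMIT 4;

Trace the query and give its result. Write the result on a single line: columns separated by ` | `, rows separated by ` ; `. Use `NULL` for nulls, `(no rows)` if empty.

Pairs (a,b) with same status, a.amount < b.amount, a.id < b.id.
status groups: failed:{1,7} open:{3,5} pending:{2,6,8} shipped:{4}
Ordered by (a.id, b.id); first 4.

2 | 6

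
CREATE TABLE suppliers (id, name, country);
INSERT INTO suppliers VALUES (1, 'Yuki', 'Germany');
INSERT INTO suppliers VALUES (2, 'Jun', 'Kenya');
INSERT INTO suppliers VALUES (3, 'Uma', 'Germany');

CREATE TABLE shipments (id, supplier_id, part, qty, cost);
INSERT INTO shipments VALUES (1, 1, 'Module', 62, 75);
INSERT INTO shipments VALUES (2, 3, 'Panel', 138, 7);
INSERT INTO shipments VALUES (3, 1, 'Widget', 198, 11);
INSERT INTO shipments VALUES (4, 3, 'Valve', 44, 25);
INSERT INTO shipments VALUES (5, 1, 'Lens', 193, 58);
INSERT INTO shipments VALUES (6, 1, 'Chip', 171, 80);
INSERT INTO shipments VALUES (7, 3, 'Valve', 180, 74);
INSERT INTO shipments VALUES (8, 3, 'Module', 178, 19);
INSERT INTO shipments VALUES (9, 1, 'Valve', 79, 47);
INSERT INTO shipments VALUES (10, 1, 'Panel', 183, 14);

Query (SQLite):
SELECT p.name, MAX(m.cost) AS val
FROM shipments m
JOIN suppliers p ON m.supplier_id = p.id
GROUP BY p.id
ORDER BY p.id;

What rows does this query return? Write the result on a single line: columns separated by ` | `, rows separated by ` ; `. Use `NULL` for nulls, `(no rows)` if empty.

Yuki | 80 ; Uma | 74

Join each shipments row to its suppliers via supplier_id.
Group joined rows by suppliers.id; compute MAX(m.cost) per group.
  1: ids {1, 3, 5, 6, 9, 10} → MAX(m.cost)=80
  3: ids {2, 4, 7, 8} → MAX(m.cost)=74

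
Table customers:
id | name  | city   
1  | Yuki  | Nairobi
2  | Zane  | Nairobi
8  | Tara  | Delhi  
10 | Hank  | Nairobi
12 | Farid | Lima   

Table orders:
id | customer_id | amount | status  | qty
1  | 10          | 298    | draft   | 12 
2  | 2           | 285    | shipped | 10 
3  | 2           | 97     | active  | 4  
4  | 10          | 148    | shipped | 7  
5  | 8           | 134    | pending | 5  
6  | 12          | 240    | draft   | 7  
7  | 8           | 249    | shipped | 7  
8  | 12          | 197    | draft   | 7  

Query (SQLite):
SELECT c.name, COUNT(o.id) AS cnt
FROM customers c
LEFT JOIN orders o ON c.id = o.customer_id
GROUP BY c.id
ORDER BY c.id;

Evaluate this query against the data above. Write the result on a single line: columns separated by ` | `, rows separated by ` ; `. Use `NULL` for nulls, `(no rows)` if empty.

Yuki | 0 ; Zane | 2 ; Tara | 2 ; Hank | 2 ; Farid | 2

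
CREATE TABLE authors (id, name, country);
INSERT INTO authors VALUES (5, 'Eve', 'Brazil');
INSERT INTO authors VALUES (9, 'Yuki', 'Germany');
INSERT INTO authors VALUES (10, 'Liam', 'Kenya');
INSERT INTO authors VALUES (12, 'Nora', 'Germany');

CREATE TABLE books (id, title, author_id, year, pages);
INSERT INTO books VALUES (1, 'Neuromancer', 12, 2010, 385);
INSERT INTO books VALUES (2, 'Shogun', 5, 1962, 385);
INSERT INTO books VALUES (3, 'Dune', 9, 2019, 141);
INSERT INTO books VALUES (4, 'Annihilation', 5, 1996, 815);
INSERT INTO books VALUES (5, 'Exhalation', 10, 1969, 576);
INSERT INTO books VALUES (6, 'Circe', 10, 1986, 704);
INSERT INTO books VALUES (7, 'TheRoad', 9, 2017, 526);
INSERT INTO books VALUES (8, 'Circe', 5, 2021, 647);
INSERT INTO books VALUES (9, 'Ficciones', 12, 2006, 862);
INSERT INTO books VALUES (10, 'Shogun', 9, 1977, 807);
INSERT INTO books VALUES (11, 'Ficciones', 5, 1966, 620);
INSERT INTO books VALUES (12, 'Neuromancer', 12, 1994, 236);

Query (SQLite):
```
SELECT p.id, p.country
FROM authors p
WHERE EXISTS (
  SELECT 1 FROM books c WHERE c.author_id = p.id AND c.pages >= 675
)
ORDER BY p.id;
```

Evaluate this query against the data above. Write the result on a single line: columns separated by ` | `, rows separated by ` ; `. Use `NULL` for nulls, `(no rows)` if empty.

5 | Brazil ; 9 | Germany ; 10 | Kenya ; 12 | Germany

For each authors row, check whether any books with matching author_id has pages >= 675.
Keep rows where that is true.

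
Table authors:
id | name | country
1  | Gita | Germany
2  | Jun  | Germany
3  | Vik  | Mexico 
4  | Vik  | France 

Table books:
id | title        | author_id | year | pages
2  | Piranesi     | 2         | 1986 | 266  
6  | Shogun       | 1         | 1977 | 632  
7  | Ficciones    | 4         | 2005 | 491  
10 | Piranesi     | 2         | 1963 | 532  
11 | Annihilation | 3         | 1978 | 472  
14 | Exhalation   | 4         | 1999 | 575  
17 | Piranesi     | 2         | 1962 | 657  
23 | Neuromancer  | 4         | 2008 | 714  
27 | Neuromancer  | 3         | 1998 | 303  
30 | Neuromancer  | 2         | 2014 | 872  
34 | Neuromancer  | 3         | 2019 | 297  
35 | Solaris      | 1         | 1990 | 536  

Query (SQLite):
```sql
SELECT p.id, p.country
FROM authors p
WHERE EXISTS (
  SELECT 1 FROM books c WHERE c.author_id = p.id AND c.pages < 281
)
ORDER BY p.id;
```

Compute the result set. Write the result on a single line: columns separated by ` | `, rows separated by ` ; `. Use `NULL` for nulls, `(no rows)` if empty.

For each authors row, check whether any books with matching author_id has pages < 281.
Keep rows where that is true.

2 | Germany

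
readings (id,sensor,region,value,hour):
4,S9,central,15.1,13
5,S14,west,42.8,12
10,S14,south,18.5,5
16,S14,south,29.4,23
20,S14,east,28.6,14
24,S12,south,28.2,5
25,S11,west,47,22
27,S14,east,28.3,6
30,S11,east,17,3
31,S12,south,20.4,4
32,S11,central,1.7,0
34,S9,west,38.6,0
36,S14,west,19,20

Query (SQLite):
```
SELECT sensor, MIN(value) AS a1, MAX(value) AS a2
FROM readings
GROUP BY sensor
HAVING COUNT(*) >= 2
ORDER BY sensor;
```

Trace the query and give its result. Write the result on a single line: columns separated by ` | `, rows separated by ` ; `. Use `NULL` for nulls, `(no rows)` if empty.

S11 | 1.7 | 47 ; S12 | 20.4 | 28.2 ; S14 | 18.5 | 42.8 ; S9 | 15.1 | 38.6

Group readings by sensor.
Per group compute: MIN(value), MAX(value).
HAVING: drop groups with fewer than 2 rows.
  S11: ids {25, 30, 32} → MIN(value)=1.7, MAX(value)=47
  S12: ids {24, 31} → MIN(value)=20.4, MAX(value)=28.2
  S14: ids {5, 10, 16, 20, 27, 36} → MIN(value)=18.5, MAX(value)=42.8
  S9: ids {4, 34} → MIN(value)=15.1, MAX(value)=38.6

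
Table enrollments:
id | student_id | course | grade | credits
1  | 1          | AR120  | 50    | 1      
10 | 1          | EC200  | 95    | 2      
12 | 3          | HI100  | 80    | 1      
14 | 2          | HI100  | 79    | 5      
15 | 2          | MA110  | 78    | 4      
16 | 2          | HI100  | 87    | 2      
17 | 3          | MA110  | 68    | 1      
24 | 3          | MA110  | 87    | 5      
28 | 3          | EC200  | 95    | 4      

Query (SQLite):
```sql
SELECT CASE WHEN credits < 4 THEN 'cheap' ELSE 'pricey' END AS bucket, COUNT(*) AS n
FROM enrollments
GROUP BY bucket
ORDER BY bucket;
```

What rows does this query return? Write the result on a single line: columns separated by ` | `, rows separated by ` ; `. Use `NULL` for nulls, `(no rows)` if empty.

Bucket rows by credits < 4 → 'cheap' else 'pricey'; count each bucket.

cheap | 5 ; pricey | 4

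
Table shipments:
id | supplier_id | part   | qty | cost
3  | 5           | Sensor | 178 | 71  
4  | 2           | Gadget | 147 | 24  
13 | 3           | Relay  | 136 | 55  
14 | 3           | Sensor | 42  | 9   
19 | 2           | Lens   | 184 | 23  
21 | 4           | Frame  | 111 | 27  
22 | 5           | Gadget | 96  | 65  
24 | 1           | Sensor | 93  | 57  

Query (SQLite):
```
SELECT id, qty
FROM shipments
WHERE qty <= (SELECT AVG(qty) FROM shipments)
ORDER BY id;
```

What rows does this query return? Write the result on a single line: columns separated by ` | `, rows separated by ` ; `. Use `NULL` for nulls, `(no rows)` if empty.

Scalar subquery: AVG(qty) over all shipments rows = 123.375.
Keep rows where qty <= that value.

14 | 42 ; 21 | 111 ; 22 | 96 ; 24 | 93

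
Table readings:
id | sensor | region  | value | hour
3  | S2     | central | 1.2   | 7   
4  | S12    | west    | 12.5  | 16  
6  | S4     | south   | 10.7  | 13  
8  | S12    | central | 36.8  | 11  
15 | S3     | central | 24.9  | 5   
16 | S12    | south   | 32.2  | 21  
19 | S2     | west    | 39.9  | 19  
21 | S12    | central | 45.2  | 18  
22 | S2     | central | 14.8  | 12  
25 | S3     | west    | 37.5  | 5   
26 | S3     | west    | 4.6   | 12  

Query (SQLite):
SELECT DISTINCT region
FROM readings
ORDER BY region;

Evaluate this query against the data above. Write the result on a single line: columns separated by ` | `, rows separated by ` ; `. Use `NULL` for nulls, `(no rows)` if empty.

Collect distinct region values from readings.

central ; south ; west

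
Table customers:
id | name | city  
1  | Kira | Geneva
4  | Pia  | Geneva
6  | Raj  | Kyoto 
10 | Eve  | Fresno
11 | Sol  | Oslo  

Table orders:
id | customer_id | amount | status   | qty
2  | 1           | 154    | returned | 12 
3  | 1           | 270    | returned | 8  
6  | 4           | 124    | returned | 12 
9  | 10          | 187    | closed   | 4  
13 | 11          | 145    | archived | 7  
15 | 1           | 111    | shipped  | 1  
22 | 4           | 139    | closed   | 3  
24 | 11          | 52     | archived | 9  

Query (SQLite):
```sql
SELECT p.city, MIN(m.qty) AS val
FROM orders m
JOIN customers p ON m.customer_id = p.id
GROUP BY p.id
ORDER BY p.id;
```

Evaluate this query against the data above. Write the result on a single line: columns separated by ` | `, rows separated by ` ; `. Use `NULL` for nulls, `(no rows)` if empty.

Geneva | 1 ; Geneva | 3 ; Fresno | 4 ; Oslo | 7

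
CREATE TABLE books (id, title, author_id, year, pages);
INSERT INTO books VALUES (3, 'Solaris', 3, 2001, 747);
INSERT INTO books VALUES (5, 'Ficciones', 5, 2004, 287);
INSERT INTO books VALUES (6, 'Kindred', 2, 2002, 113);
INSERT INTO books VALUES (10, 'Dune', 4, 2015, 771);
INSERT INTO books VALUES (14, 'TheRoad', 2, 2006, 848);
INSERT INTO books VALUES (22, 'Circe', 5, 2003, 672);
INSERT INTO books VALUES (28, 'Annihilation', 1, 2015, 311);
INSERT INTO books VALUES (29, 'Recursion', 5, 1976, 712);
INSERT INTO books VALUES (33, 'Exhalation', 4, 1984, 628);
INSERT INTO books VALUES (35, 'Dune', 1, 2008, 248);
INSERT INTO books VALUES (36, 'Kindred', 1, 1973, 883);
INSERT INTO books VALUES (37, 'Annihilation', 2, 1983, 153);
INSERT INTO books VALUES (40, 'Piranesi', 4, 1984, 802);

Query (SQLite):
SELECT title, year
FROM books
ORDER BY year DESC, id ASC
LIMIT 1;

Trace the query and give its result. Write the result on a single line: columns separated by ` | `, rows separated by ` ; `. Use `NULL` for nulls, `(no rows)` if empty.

Sort by year desc, tiebreak id asc: (2015, id=10), (2015, id=28), (2008, id=35), (2006, id=14) …. Take first 1.

Dune | 2015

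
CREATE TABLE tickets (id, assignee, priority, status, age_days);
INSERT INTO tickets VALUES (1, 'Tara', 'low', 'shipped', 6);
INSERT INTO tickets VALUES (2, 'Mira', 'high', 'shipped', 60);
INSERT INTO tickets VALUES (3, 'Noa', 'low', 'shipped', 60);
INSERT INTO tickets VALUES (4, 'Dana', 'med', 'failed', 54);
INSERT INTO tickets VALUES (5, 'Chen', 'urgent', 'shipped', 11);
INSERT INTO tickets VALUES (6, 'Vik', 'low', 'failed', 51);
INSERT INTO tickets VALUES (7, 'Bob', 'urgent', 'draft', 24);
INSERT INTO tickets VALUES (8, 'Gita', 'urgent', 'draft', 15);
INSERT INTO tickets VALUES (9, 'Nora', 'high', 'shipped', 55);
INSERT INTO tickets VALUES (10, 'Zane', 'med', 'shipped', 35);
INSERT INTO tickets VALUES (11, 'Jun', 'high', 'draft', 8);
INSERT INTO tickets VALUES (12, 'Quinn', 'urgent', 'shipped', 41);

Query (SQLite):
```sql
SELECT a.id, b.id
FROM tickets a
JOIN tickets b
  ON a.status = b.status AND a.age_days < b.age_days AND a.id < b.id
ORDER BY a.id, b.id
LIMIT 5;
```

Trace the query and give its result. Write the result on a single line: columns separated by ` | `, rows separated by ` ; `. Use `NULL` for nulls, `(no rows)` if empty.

Pairs (a,b) with same status, a.age_days < b.age_days, a.id < b.id.
status groups: draft:{7,8,11} failed:{4,6} shipped:{1,2,3,5,9,10,12}
Ordered by (a.id, b.id); first 5.

1 | 2 ; 1 | 3 ; 1 | 5 ; 1 | 9 ; 1 | 10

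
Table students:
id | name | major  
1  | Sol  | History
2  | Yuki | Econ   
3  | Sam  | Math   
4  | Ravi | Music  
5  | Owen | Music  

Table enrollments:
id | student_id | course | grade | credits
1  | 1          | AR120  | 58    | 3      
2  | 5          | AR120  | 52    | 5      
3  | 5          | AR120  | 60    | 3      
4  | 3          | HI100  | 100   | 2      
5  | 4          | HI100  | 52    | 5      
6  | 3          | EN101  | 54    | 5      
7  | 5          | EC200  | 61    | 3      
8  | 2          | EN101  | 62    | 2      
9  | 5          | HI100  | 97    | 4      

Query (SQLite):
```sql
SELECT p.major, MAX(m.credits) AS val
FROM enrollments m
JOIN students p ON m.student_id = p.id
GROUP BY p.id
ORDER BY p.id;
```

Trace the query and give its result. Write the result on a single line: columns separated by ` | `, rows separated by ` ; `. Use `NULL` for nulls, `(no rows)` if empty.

History | 3 ; Econ | 2 ; Math | 5 ; Music | 5 ; Music | 5

Join each enrollments row to its students via student_id.
Group joined rows by students.id; compute MAX(m.credits) per group.
  1: ids {1} → MAX(m.credits)=3
  2: ids {8} → MAX(m.credits)=2
  3: ids {4, 6} → MAX(m.credits)=5
  4: ids {5} → MAX(m.credits)=5
  5: ids {2, 3, 7, 9} → MAX(m.credits)=5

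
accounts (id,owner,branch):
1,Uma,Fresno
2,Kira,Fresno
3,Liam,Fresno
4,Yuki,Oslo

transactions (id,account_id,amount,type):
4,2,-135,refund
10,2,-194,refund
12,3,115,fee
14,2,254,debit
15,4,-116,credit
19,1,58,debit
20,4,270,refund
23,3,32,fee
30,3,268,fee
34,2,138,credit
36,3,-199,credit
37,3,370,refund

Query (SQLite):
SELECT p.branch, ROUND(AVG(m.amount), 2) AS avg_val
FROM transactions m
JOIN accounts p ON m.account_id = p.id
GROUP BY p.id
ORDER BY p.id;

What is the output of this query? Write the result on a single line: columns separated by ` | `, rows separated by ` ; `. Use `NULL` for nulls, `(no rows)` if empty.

Fresno | 58 ; Fresno | 15.75 ; Fresno | 117.2 ; Oslo | 77

Join each transactions row to its accounts via account_id.
Group joined rows by accounts.id; compute ROUND(AVG(m.amount), 2) per group.
  1: ids {19} → ROUND(AVG(m.amount), 2)=58
  2: ids {4, 10, 14, 34} → ROUND(AVG(m.amount), 2)=15.75
  3: ids {12, 23, 30, 36, 37} → ROUND(AVG(m.amount), 2)=117.2
  4: ids {15, 20} → ROUND(AVG(m.amount), 2)=77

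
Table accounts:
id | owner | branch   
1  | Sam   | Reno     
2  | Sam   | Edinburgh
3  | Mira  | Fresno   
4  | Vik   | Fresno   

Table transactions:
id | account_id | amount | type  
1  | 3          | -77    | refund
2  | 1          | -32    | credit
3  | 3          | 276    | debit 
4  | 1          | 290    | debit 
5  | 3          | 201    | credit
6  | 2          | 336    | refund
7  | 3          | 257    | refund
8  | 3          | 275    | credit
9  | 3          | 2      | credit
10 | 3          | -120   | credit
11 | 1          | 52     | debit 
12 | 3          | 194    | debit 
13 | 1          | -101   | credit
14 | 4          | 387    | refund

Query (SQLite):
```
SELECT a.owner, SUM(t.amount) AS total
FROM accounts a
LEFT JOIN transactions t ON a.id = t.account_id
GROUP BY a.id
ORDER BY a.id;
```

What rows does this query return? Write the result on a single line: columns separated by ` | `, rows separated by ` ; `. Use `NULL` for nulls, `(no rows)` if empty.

LEFT JOIN keeps every accounts row; unmatched ones get NULL for transactions columns.
Group by accounts.id and compute SUM(t.amount). SUM over an all-NULL group is NULL.
  1: ids {2, 4, 11, 13} → SUM(t.amount)=209
  2: ids {6} → SUM(t.amount)=336
  3: ids {1, 3, 5, 7, 8, 9, 10, 12} → SUM(t.amount)=1008
  4: ids {14} → SUM(t.amount)=387

Sam | 209 ; Sam | 336 ; Mira | 1008 ; Vik | 387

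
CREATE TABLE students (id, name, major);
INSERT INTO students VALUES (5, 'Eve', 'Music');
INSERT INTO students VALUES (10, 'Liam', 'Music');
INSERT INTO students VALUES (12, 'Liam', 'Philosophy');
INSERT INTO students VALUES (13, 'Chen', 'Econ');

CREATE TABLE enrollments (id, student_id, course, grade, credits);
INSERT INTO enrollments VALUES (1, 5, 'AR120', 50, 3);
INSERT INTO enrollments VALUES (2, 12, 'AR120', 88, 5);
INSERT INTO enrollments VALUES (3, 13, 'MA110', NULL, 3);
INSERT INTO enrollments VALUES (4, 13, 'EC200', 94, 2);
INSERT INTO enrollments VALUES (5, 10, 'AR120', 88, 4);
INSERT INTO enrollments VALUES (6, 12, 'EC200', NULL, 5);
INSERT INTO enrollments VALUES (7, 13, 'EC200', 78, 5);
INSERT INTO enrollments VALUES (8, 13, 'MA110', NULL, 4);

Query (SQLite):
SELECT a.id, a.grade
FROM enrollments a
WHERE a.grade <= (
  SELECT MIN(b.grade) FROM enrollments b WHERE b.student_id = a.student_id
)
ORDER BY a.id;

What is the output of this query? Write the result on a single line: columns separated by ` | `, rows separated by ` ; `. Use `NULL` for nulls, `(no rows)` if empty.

1 | 50 ; 2 | 88 ; 5 | 88 ; 7 | 78

For each enrollments row a, compute MIN(grade) over rows sharing a.student_id.
Keep row a if a.grade <= that per-group MIN.
  student_id=5: MIN(grade) = 50
  student_id=10: MIN(grade) = 88
  student_id=12: MIN(grade) = 88
  student_id=13: MIN(grade) = 78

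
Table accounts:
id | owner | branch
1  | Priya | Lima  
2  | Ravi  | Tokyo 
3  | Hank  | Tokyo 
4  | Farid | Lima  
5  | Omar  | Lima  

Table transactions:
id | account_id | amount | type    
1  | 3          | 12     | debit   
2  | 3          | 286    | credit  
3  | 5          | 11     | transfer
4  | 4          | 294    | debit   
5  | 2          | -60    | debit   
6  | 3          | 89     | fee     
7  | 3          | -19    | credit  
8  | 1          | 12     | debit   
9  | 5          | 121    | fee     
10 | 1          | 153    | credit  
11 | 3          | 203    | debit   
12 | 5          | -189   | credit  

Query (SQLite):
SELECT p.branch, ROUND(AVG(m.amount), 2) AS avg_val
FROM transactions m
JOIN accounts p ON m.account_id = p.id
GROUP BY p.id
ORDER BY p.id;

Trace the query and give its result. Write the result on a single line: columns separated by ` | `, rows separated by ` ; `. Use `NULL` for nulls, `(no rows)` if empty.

Join each transactions row to its accounts via account_id.
Group joined rows by accounts.id; compute ROUND(AVG(m.amount), 2) per group.
  1: ids {8, 10} → ROUND(AVG(m.amount), 2)=82.5
  2: ids {5} → ROUND(AVG(m.amount), 2)=-60
  3: ids {1, 2, 6, 7, 11} → ROUND(AVG(m.amount), 2)=114.2
  4: ids {4} → ROUND(AVG(m.amount), 2)=294
  5: ids {3, 9, 12} → ROUND(AVG(m.amount), 2)=-19

Lima | 82.5 ; Tokyo | -60 ; Tokyo | 114.2 ; Lima | 294 ; Lima | -19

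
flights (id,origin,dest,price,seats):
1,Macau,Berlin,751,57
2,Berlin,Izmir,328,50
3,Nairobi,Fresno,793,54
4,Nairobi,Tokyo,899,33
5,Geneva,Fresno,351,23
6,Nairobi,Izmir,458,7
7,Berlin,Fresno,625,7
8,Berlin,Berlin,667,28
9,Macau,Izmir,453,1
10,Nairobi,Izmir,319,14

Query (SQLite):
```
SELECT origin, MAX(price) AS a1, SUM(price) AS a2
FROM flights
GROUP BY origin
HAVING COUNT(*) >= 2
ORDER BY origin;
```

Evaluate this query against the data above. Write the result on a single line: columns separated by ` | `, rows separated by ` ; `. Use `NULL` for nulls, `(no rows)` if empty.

Berlin | 667 | 1620 ; Macau | 751 | 1204 ; Nairobi | 899 | 2469

Group flights by origin.
Per group compute: MAX(price), SUM(price).
HAVING: drop groups with fewer than 2 rows.
  Berlin: ids {2, 7, 8} → MAX(price)=667, SUM(price)=1620
  Geneva: ids {5} → MAX(price)=351, SUM(price)=351
  Macau: ids {1, 9} → MAX(price)=751, SUM(price)=1204
  Nairobi: ids {3, 4, 6, 10} → MAX(price)=899, SUM(price)=2469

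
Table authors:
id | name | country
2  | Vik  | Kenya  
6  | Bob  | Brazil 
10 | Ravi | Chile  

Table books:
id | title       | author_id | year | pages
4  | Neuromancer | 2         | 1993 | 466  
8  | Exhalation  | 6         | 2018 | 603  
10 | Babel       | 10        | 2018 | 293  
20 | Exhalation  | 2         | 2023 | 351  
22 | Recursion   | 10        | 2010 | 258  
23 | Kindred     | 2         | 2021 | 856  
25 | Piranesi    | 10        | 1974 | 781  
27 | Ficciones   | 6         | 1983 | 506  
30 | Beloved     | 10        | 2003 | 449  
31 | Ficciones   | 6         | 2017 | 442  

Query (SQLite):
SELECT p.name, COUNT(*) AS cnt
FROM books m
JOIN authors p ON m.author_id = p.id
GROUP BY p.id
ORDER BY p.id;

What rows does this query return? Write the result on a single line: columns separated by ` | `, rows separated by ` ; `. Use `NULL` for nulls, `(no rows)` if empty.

Vik | 3 ; Bob | 3 ; Ravi | 4

Join each books row to its authors via author_id.
Group joined rows by authors.id; compute COUNT(*) per group.
  2: ids {4, 20, 23} → COUNT(*)=3
  6: ids {8, 27, 31} → COUNT(*)=3
  10: ids {10, 22, 25, 30} → COUNT(*)=4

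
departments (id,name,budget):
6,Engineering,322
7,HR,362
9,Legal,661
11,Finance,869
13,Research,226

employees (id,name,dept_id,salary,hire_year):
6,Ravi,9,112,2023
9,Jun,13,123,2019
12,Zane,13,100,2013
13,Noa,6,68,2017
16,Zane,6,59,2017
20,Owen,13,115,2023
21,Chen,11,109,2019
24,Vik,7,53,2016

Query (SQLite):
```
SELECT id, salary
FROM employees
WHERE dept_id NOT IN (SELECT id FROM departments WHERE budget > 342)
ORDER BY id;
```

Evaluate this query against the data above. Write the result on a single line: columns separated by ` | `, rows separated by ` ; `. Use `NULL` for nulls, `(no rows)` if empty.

9 | 123 ; 12 | 100 ; 13 | 68 ; 16 | 59 ; 20 | 115

Inner query: departments.id where budget > 342.
Outer: keep employees rows whose dept_id is not in that set.
Inner query → {7, 9, 11}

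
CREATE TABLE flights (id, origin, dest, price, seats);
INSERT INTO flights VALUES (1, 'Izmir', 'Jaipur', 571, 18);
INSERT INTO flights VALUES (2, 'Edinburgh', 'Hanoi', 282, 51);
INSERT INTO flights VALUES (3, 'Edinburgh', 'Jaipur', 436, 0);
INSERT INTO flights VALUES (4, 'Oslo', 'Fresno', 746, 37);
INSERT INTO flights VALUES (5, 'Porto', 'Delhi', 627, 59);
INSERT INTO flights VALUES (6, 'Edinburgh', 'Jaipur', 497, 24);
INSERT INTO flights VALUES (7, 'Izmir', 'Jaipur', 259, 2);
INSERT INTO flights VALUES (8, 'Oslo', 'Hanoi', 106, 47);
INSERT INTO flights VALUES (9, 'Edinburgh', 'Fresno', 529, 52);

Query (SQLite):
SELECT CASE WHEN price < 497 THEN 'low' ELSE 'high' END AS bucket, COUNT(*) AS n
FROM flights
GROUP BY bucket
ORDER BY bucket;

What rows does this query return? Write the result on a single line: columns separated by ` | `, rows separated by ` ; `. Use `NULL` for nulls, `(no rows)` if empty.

high | 5 ; low | 4

Bucket rows by price < 497 → 'low' else 'high'; count each bucket.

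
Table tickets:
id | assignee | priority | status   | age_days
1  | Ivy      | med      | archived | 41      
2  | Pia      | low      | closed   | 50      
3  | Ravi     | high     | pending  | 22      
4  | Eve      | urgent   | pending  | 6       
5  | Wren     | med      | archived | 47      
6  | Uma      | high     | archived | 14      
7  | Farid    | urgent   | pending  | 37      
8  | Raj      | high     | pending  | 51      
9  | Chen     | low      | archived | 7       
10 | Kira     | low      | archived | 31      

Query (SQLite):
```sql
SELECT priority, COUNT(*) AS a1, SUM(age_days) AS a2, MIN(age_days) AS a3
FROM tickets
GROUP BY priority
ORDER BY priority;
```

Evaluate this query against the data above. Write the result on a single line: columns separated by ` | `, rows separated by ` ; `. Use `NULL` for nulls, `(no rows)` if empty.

high | 3 | 87 | 14 ; low | 3 | 88 | 7 ; med | 2 | 88 | 41 ; urgent | 2 | 43 | 6

Group tickets by priority.
Per group compute: COUNT(*), SUM(age_days), MIN(age_days).
  high: ids {3, 6, 8} → COUNT(*)=3, SUM(age_days)=87, MIN(age_days)=14
  low: ids {2, 9, 10} → COUNT(*)=3, SUM(age_days)=88, MIN(age_days)=7
  med: ids {1, 5} → COUNT(*)=2, SUM(age_days)=88, MIN(age_days)=41
  urgent: ids {4, 7} → COUNT(*)=2, SUM(age_days)=43, MIN(age_days)=6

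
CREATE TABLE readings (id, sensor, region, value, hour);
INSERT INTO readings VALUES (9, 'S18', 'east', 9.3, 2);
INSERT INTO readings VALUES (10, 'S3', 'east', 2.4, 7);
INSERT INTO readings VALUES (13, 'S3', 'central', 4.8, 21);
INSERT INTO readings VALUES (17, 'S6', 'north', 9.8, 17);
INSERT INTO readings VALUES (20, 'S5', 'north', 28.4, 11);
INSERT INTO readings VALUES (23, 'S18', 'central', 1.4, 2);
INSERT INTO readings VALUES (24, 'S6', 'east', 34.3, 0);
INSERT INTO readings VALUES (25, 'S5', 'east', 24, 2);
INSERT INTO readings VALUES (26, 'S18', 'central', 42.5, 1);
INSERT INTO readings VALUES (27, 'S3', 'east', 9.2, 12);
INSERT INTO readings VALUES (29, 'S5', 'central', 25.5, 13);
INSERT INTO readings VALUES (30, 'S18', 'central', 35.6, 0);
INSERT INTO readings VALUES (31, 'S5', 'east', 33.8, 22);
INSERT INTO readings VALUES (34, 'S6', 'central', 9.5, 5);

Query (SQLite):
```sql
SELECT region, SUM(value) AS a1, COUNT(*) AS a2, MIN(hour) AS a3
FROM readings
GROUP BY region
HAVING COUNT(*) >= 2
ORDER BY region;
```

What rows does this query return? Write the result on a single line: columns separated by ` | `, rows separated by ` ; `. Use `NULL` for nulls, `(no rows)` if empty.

central | 119.3 | 6 | 0 ; east | 113 | 6 | 0 ; north | 38.2 | 2 | 11

Group readings by region.
Per group compute: SUM(value), COUNT(*), MIN(hour).
HAVING: drop groups with fewer than 2 rows.
  central: ids {13, 23, 26, 29, 30, 34} → SUM(value)=119.3, COUNT(*)=6, MIN(hour)=0
  east: ids {9, 10, 24, 25, 27, 31} → SUM(value)=113, COUNT(*)=6, MIN(hour)=0
  north: ids {17, 20} → SUM(value)=38.2, COUNT(*)=2, MIN(hour)=11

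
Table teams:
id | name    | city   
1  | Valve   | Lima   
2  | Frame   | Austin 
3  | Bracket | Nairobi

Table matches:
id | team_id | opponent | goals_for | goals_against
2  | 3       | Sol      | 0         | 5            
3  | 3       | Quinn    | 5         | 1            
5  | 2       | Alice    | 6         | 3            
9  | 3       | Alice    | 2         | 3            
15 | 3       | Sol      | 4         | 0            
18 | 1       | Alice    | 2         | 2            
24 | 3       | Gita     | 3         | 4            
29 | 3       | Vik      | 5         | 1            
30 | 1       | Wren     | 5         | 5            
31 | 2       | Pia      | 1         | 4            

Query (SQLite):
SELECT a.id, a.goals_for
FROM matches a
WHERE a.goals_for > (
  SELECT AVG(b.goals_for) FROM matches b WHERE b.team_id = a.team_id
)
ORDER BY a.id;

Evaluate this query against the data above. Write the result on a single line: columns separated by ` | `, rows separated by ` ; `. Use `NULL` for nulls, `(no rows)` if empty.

3 | 5 ; 5 | 6 ; 15 | 4 ; 29 | 5 ; 30 | 5

For each matches row a, compute AVG(goals_for) over rows sharing a.team_id.
Keep row a if a.goals_for > that per-group AVG.
  team_id=1: AVG(goals_for) = 3.5
  team_id=2: AVG(goals_for) = 3.5
  team_id=3: AVG(goals_for) = 3.166667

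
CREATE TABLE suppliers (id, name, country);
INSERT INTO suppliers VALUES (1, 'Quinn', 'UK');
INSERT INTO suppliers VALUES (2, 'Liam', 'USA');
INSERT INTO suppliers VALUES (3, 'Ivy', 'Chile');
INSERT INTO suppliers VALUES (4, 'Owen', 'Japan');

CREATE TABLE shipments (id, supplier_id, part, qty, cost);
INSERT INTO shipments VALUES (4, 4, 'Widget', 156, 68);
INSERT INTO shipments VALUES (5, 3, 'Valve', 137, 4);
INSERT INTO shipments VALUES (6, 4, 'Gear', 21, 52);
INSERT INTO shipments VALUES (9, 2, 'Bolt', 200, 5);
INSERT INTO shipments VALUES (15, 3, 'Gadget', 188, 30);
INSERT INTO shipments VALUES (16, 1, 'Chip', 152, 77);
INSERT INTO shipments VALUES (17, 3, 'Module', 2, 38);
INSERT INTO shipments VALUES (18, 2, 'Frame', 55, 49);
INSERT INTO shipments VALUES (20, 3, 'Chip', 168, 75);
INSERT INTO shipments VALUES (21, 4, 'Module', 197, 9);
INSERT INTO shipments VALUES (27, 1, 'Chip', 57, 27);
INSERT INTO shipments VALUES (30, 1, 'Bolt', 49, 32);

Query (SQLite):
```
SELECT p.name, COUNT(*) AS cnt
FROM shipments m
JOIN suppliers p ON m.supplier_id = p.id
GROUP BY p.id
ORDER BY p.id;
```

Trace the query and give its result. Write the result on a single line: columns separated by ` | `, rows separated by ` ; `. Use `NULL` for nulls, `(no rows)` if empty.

Join each shipments row to its suppliers via supplier_id.
Group joined rows by suppliers.id; compute COUNT(*) per group.
  1: ids {16, 27, 30} → COUNT(*)=3
  2: ids {9, 18} → COUNT(*)=2
  3: ids {5, 15, 17, 20} → COUNT(*)=4
  4: ids {4, 6, 21} → COUNT(*)=3

Quinn | 3 ; Liam | 2 ; Ivy | 4 ; Owen | 3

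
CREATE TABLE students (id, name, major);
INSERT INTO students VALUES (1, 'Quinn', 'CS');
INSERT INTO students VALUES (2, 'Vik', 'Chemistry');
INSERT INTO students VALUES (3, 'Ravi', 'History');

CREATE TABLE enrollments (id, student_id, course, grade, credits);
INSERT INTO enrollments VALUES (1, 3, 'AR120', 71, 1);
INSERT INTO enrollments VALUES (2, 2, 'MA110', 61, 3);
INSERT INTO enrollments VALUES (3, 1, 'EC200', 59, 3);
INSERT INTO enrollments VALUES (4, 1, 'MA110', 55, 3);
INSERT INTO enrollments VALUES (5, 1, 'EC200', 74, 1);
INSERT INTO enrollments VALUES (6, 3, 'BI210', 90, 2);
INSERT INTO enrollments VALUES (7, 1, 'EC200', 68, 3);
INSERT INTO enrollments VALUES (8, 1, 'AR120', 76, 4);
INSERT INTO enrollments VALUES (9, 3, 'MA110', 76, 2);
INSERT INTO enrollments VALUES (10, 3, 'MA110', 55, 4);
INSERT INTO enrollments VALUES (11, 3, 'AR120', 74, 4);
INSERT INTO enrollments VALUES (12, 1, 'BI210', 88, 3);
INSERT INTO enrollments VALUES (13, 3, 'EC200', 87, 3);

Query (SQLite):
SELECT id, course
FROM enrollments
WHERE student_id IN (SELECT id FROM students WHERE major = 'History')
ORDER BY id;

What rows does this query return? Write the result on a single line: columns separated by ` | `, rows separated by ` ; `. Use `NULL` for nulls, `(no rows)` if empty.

1 | AR120 ; 6 | BI210 ; 9 | MA110 ; 10 | MA110 ; 11 | AR120 ; 13 | EC200

Inner query: students.id where major = 'History'.
Outer: keep enrollments rows whose student_id is in that set.
Inner query → {3}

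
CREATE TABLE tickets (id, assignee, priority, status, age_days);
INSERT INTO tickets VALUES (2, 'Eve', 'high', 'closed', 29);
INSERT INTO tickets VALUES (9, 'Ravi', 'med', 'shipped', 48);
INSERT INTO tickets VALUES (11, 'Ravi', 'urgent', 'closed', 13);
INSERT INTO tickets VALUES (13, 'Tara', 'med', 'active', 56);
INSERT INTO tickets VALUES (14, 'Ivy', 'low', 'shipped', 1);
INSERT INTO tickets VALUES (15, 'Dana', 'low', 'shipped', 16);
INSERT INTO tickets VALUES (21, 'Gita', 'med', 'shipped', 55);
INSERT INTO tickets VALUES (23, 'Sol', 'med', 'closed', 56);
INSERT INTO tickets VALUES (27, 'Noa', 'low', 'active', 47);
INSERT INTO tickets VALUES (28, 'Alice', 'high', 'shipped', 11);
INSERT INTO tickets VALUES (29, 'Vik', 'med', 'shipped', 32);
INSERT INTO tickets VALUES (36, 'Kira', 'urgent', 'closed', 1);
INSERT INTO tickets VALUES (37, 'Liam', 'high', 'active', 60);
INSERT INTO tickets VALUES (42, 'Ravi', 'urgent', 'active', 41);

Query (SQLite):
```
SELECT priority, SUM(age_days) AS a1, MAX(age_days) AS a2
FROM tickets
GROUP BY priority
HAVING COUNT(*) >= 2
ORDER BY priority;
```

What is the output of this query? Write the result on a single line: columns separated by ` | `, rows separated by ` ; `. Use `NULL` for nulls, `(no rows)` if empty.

Group tickets by priority.
Per group compute: SUM(age_days), MAX(age_days).
HAVING: drop groups with fewer than 2 rows.
  high: ids {2, 28, 37} → SUM(age_days)=100, MAX(age_days)=60
  low: ids {14, 15, 27} → SUM(age_days)=64, MAX(age_days)=47
  med: ids {9, 13, 21, 23, 29} → SUM(age_days)=247, MAX(age_days)=56
  urgent: ids {11, 36, 42} → SUM(age_days)=55, MAX(age_days)=41

high | 100 | 60 ; low | 64 | 47 ; med | 247 | 56 ; urgent | 55 | 41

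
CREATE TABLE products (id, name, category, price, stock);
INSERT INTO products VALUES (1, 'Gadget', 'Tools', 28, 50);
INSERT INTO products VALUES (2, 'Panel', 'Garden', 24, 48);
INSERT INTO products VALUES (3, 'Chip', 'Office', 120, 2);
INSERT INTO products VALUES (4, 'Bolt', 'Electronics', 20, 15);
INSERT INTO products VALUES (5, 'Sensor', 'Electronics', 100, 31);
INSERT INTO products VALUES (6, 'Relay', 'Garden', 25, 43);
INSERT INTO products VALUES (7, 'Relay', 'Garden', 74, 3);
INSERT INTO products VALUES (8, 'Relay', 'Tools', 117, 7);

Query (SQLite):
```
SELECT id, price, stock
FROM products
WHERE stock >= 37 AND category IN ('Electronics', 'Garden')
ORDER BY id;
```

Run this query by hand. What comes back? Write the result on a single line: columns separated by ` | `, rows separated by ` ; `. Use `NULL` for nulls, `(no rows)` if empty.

2 | 24 | 48 ; 6 | 25 | 43

stock >= 37: ids {1, 2, 6}
category IN ('Electronics', 'Garden'): ids {2, 4, 5, 6, 7}
Combine with AND.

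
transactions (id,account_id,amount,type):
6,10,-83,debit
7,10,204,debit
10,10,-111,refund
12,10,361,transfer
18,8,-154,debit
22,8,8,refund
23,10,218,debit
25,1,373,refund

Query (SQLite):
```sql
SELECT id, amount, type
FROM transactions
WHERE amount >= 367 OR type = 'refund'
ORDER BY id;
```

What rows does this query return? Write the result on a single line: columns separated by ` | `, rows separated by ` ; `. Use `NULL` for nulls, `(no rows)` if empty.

10 | -111 | refund ; 22 | 8 | refund ; 25 | 373 | refund

amount >= 367: ids {25}
type = 'refund': ids {10, 22, 25}
Combine with OR.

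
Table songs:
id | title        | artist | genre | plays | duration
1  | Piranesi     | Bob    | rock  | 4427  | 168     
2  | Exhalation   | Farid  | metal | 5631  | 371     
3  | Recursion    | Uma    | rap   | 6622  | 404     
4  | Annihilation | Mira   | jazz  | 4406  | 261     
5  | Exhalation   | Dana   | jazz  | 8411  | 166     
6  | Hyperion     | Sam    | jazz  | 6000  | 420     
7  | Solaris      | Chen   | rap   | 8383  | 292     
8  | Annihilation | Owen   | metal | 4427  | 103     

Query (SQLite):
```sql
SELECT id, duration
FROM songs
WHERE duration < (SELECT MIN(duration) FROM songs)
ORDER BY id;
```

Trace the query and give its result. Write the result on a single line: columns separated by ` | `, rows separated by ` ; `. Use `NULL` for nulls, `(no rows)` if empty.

Scalar subquery: MIN(duration) over all songs rows = 103.
Keep rows where duration < that value.

(no rows)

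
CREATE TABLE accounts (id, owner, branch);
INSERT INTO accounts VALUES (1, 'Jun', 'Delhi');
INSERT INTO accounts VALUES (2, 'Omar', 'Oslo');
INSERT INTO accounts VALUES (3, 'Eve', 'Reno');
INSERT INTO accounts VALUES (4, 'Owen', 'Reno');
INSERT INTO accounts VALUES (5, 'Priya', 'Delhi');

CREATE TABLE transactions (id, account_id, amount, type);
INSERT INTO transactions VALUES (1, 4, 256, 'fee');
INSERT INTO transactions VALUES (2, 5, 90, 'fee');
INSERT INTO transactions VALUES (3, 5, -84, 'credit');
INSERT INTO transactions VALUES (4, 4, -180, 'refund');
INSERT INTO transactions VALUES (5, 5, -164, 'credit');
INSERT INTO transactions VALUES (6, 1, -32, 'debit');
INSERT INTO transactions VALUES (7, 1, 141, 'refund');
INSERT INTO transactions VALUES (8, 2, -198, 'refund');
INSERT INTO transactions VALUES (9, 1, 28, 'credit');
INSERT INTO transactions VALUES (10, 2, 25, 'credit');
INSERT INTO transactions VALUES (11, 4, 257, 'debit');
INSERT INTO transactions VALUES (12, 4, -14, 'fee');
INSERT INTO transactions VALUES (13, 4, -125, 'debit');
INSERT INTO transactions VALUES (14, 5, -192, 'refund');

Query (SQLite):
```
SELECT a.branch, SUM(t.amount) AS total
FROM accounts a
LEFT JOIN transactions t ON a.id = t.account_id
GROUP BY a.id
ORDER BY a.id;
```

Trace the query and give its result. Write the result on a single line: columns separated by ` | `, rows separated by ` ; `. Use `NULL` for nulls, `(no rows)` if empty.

LEFT JOIN keeps every accounts row; unmatched ones get NULL for transactions columns.
Group by accounts.id and compute SUM(t.amount). SUM over an all-NULL group is NULL.
  1: ids {6, 7, 9} → SUM(t.amount)=137
  2: ids {8, 10} → SUM(t.amount)=-173
  3: ids {—} → SUM(t.amount)=NULL
  4: ids {1, 4, 11, 12, 13} → SUM(t.amount)=194
  5: ids {2, 3, 5, 14} → SUM(t.amount)=-350

Delhi | 137 ; Oslo | -173 ; Reno | NULL ; Reno | 194 ; Delhi | -350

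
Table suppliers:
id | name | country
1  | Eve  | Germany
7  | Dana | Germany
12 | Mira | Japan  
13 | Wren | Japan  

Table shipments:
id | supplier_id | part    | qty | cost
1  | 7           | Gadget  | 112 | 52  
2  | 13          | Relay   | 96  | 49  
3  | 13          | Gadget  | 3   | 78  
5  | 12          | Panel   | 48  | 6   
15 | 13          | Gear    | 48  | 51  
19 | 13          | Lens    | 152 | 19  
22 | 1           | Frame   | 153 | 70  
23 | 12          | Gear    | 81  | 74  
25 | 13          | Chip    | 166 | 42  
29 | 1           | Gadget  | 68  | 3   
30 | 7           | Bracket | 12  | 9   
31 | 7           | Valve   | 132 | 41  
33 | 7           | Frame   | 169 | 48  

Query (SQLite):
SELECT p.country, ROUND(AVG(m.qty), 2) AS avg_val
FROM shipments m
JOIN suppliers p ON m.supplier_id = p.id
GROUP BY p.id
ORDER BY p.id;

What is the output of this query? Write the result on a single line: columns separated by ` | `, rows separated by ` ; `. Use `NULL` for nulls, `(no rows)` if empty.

Germany | 110.5 ; Germany | 106.25 ; Japan | 64.5 ; Japan | 93

Join each shipments row to its suppliers via supplier_id.
Group joined rows by suppliers.id; compute ROUND(AVG(m.qty), 2) per group.
  1: ids {22, 29} → ROUND(AVG(m.qty), 2)=110.5
  7: ids {1, 30, 31, 33} → ROUND(AVG(m.qty), 2)=106.25
  12: ids {5, 23} → ROUND(AVG(m.qty), 2)=64.5
  13: ids {2, 3, 15, 19, 25} → ROUND(AVG(m.qty), 2)=93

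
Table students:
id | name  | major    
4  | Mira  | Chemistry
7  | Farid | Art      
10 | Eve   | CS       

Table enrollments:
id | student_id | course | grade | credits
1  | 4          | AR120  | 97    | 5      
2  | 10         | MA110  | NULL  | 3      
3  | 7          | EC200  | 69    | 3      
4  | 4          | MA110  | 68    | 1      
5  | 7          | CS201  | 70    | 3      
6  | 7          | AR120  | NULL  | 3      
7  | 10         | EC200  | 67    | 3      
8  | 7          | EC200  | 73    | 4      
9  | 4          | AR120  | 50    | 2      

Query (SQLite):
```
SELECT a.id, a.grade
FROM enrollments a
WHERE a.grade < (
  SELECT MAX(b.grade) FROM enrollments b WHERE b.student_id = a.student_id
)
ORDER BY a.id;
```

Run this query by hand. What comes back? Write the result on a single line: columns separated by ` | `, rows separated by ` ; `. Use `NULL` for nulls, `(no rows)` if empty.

3 | 69 ; 4 | 68 ; 5 | 70 ; 9 | 50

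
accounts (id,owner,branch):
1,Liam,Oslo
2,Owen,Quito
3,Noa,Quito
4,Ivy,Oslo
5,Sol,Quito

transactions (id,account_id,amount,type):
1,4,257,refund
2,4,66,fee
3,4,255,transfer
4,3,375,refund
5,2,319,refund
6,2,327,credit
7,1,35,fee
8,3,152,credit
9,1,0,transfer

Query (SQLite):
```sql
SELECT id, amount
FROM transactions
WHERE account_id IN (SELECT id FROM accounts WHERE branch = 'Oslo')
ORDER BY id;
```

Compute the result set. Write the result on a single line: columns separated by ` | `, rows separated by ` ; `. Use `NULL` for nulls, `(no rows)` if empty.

Inner query: accounts.id where branch = 'Oslo'.
Outer: keep transactions rows whose account_id is in that set.
Inner query → {1, 4}

1 | 257 ; 2 | 66 ; 3 | 255 ; 7 | 35 ; 9 | 0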